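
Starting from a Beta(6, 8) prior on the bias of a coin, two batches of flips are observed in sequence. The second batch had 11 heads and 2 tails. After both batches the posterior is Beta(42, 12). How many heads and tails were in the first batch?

Sequential conjugate updates are equivalent to a single update on the pooled data, so total successes = posterior α − prior α and total failures = posterior β − prior β.
Total across both batches: 42−6=36 heads, 12−8=4 tails.
Subtract the second batch: 36−11=25 heads and 4−2=2 tails.

25 heads and 2 tails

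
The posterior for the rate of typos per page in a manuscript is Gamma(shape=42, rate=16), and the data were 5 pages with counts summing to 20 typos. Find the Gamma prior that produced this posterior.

Gamma(shape=22, rate=11)

A Gamma(α, β) prior (rate parametrization) on a Poisson rate with n observations summing to S gives posterior Gamma(α+S, β+n).
So α = 42 − 20 = 22 and β = 16 − 5 = 11.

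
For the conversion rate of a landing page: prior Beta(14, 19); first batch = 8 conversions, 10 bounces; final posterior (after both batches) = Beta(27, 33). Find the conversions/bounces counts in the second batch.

Because Beta–binomial updating is additive in the counts, the combined data contributed (α_post−α_prior, β_post−β_prior) successes and failures.
Total across both batches: 27−14=13 conversions, 33−19=14 bounces.
Subtract the first batch: 13−8=5 conversions and 14−10=4 bounces.

5 conversions and 4 bounces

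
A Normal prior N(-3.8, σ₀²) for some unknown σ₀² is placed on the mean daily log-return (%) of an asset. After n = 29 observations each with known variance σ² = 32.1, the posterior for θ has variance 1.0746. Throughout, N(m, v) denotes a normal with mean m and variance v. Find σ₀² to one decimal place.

Posterior precision equals prior precision plus data precision: 1/σ_n² = 1/σ₀² + n/σ².
So 1/σ₀² = 1/1.0746 − 29/32.1 = 0.930579 − 0.903427 = 0.027152.
Hence σ₀² = 1/0.027152 ≈ 36.8.

σ₀² = 36.8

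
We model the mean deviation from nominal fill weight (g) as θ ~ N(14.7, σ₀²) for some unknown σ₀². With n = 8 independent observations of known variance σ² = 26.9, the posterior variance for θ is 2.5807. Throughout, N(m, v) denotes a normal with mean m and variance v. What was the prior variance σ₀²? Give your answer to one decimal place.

For the Normal–Normal model with known σ², precisions add: τ_n = τ₀ + n/σ².
So 1/σ₀² = 1/2.5807 − 8/26.9 = 0.387492 − 0.297398 = 0.090094.
Hence σ₀² = 1/0.090094 ≈ 11.1.

σ₀² = 11.1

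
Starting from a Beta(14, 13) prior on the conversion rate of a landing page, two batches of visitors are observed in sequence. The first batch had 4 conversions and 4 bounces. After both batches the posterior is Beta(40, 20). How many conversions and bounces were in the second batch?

Because Beta–binomial updating is additive in the counts, the combined data contributed (α_post−α_prior, β_post−β_prior) successes and failures.
Total across both batches: 40−14=26 conversions, 20−13=7 bounces.
Subtract the first batch: 26−4=22 conversions and 7−4=3 bounces.

22 conversions and 3 bounces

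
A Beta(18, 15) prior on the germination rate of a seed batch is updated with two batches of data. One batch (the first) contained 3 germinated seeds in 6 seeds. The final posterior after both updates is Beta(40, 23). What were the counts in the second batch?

19 germinated seeds and 5 non-germinating seeds

Because Beta–binomial updating is additive in the counts, the combined data contributed (α_post−α_prior, β_post−β_prior) successes and failures.
Total across both batches: 40−18=22 germinated seeds, 23−15=8 non-germinating seeds.
Subtract the first batch: 22−3=19 germinated seeds and 8−3=5 non-germinating seeds.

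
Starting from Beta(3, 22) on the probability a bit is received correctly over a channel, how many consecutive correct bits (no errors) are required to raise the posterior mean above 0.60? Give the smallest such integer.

k = 31

After k correct bits and 0 errors the posterior is Beta(3+k, 22), with mean (3+k)/(3+22+k).
Set (3+k)/(25+k) > 0.60 and solve: k > (0.60·25 − 3)/(1 − 0.60) = 30.000.
The smallest integer exceeding 30.000 is 31.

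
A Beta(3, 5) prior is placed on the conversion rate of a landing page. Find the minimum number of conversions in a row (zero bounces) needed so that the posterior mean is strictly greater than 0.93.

After k conversions and 0 bounces the posterior is Beta(3+k, 5), with mean (3+k)/(3+5+k).
Set (3+k)/(8+k) > 0.93 and solve: k > (0.93·8 − 3)/(1 − 0.93) = 63.429.
The smallest integer exceeding 63.429 is 64.

k = 64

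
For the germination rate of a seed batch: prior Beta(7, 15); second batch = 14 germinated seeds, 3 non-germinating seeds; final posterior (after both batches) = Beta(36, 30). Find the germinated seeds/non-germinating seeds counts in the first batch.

Sequential conjugate updates are equivalent to a single update on the pooled data, so total successes = posterior α − prior α and total failures = posterior β − prior β.
Total across both batches: 36−7=29 germinated seeds, 30−15=15 non-germinating seeds.
Subtract the second batch: 29−14=15 germinated seeds and 15−3=12 non-germinating seeds.

15 germinated seeds and 12 non-germinating seeds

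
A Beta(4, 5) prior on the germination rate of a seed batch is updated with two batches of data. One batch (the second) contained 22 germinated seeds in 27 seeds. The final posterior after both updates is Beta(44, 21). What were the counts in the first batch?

18 germinated seeds and 11 non-germinating seeds

Because Beta–binomial updating is additive in the counts, the combined data contributed (α_post−α_prior, β_post−β_prior) successes and failures.
Total across both batches: 44−4=40 germinated seeds, 21−5=16 non-germinating seeds.
Subtract the second batch: 40−22=18 germinated seeds and 16−5=11 non-germinating seeds.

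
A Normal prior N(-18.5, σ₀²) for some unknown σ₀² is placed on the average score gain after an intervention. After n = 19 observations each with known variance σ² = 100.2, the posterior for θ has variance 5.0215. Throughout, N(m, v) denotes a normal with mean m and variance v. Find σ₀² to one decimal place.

For the Normal–Normal model with known σ², precisions add: τ_n = τ₀ + n/σ².
So 1/σ₀² = 1/5.0215 − 19/100.2 = 0.199144 − 0.189621 = 0.009523.
Hence σ₀² = 1/0.009523 ≈ 105.0.

σ₀² = 105.0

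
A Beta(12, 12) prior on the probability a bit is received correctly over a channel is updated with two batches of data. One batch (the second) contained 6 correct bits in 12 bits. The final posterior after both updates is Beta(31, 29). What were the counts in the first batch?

Sequential conjugate updates are equivalent to a single update on the pooled data, so total successes = posterior α − prior α and total failures = posterior β − prior β.
Total across both batches: 31−12=19 correct bits, 29−12=17 errors.
Subtract the second batch: 19−6=13 correct bits and 17−6=11 errors.

13 correct bits and 11 errors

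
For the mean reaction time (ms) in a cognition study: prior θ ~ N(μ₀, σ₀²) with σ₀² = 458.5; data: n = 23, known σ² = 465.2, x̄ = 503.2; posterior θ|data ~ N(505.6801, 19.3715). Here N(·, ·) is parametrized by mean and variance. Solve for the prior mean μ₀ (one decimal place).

μ₀ = 561.9

The posterior mean is a precision-weighted average: μ_n = (τ₀μ₀ + τ_data·x̄)/(τ₀+τ_data), with τ₀=1/σ₀² and τ_data=n/σ².
Here τ₀ = 1/458.5 = 0.002181 and τ_data = 23/465.2 = 0.049441, so τ_n = 0.051622.
Rearranging for μ₀: μ₀ = (μ_n·τ_n − τ_data·x̄)/τ₀ = (505.6801·0.051622 − 0.049441·503.2) / 0.002181 = 1.225507/0.002181 ≈ 561.9.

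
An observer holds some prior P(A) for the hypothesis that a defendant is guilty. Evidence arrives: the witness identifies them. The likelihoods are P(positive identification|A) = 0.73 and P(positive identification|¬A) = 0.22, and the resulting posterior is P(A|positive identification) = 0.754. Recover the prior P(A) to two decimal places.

P(A) = 0.48

Bayes' rule in odds form gives O(A|E) = O(A)·[P(E|A)/P(E|¬A)], hence O(A) = O(A|E)/LR.
Posterior odds = 0.754/(1−0.754) = 3.0650. LR = 0.73/0.22 = 3.3182.
Prior odds = 3.0650/3.3182 = 0.9237, so P(A) = 0.9237/(1+0.9237) ≈ 0.48.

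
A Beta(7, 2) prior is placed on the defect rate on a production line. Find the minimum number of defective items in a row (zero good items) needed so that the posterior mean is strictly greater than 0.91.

After k defective items and 0 good items the posterior is Beta(7+k, 2), with mean (7+k)/(7+2+k).
Set (7+k)/(9+k) > 0.91 and solve: k > (0.91·9 − 7)/(1 − 0.91) = 13.222.
The smallest integer exceeding 13.222 is 14, and checking k=14: (21)/(23) = 0.9130 > 0.91.

k = 14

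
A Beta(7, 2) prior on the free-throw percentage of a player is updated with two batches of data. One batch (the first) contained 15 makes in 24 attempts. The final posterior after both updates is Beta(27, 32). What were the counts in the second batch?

5 makes and 21 misses

Because Beta–binomial updating is additive in the counts, the combined data contributed (α_post−α_prior, β_post−β_prior) successes and failures.
Total across both batches: 27−7=20 makes, 32−2=30 misses.
Subtract the first batch: 20−15=5 makes and 30−9=21 misses.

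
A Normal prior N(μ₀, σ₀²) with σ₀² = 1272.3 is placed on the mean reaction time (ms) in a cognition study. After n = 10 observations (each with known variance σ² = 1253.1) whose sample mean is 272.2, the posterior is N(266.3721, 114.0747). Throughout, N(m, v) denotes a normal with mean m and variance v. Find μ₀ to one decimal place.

With known observation variance, the Normal–Normal posterior has precision τ_n = τ₀ + n/σ² and mean μ_n = (τ₀μ₀ + (n/σ²)x̄)/τ_n.
Here τ₀ = 1/1272.3 = 0.000786 and τ_data = 10/1253.1 = 0.007980, so τ_n = 0.008766.
Rearranging for μ₀: μ₀ = (μ_n·τ_n − τ_data·x̄)/τ₀ = (266.3721·0.008766 − 0.007980·272.2) / 0.000786 = 0.162862/0.000786 ≈ 207.2.

μ₀ = 207.2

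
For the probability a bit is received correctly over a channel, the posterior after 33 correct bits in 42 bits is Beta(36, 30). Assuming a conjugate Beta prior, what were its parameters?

A Beta(α, β) prior with s successes and f failures in binomial data gives a Beta(α+s, β+f) posterior.
So α = 36 − 33 = 3 and β = 30 − 9 = 21.

Beta(3, 21)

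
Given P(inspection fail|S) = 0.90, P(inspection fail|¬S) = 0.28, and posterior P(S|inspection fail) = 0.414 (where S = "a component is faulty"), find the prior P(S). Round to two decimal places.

P(S) = 0.18

Bayes' rule in odds form gives O(S|E) = O(S)·[P(E|S)/P(E|¬S)], hence O(S) = O(S|E)/LR.
Posterior odds = 0.414/(1−0.414) = 0.7065. LR = 0.90/0.28 = 3.2143.
Prior odds = 0.7065/3.2143 = 0.2198, so P(S) = 0.2198/(1+0.2198) ≈ 0.18.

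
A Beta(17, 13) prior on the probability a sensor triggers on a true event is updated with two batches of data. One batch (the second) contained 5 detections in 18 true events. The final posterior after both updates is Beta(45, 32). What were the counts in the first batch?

23 detections and 6 misses

Because Beta–binomial updating is additive in the counts, the combined data contributed (α_post−α_prior, β_post−β_prior) successes and failures.
Total across both batches: 45−17=28 detections, 32−13=19 misses.
Subtract the second batch: 28−5=23 detections and 19−13=6 misses.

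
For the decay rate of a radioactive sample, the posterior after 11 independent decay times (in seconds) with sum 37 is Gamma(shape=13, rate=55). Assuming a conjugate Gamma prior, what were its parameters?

Gamma(shape=2, rate=18)

Gamma–exponential conjugacy: posterior shape = α + n, posterior rate = β + Σtᵢ.
So α = 13 − 11 = 2 and β = 55 − 37 = 18.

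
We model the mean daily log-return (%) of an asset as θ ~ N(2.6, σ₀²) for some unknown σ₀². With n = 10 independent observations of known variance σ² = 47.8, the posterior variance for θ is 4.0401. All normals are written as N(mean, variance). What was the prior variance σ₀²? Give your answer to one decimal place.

σ₀² = 26.1

For the Normal–Normal model with known σ², precisions add: τ_n = τ₀ + n/σ².
So 1/σ₀² = 1/4.0401 − 10/47.8 = 0.247519 − 0.209205 = 0.038314.
Hence σ₀² = 1/0.038314 ≈ 26.1.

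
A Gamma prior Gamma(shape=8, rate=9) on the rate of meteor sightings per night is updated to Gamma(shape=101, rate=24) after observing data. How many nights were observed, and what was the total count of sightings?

A Gamma(α, β) prior (rate parametrization) on a Poisson rate with n observations summing to S gives posterior Gamma(α+S, β+n).
Matching: Σxᵢ = 101 − 8 = 93 and n = 24 − 9 = 15.

n = 15 nights with total 93 sightings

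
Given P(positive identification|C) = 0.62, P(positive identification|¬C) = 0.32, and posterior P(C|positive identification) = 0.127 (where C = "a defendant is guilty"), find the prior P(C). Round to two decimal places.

P(C) = 0.07

In odds form, posterior odds = prior odds × likelihood ratio, so prior odds = posterior odds ÷ LR.
Posterior odds = 0.127/(1−0.127) = 0.1455. LR = 0.62/0.32 = 1.9375.
Prior odds = 0.1455/1.9375 = 0.0751, so P(C) = 0.0751/(1+0.0751) ≈ 0.07.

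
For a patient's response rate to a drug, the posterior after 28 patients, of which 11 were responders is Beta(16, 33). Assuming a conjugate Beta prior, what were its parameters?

Under Beta–binomial conjugacy the posterior parameters are (α+s, β+f).
Subtract the data counts: 16−11=5, 33−17=16.

Beta(5, 16)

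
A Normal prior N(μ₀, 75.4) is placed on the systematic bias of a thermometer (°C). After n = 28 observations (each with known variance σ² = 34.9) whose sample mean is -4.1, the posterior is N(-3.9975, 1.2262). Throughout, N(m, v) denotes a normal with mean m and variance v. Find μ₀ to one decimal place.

μ₀ = 2.2

The posterior mean is a precision-weighted average: μ_n = (τ₀μ₀ + τ_data·x̄)/(τ₀+τ_data), with τ₀=1/σ₀² and τ_data=n/σ².
Here τ₀ = 1/75.4 = 0.013263 and τ_data = 28/34.9 = 0.802292, so τ_n = 0.815555.
Rearranging for μ₀: μ₀ = (μ_n·τ_n − τ_data·x̄)/τ₀ = (-3.9975·0.815555 − 0.802292·-4.1) / 0.013263 = 0.029216/0.013263 ≈ 2.2.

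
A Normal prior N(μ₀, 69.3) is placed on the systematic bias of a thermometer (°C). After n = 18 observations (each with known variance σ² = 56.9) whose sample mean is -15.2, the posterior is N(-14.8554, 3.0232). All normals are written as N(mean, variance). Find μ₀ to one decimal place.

μ₀ = -7.3

With known observation variance, the Normal–Normal posterior has precision τ_n = τ₀ + n/σ² and mean μ_n = (τ₀μ₀ + (n/σ²)x̄)/τ_n.
Here τ₀ = 1/69.3 = 0.014430 and τ_data = 18/56.9 = 0.316344, so τ_n = 0.330774.
Rearranging for μ₀: μ₀ = (μ_n·τ_n − τ_data·x̄)/τ₀ = (-14.8554·0.330774 − 0.316344·-15.2) / 0.014430 = -0.105351/0.014430 ≈ -7.3.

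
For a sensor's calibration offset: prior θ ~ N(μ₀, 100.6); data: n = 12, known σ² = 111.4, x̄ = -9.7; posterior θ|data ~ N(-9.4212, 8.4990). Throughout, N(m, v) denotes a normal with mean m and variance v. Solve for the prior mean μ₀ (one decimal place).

With known observation variance, the Normal–Normal posterior has precision τ_n = τ₀ + n/σ² and mean μ_n = (τ₀μ₀ + (n/σ²)x̄)/τ_n.
Here τ₀ = 1/100.6 = 0.009940 and τ_data = 12/111.4 = 0.107720, so τ_n = 0.117660.
Rearranging for μ₀: μ₀ = (μ_n·τ_n − τ_data·x̄)/τ₀ = (-9.4212·0.117660 − 0.107720·-9.7) / 0.009940 = -0.063614/0.009940 ≈ -6.4.

μ₀ = -6.4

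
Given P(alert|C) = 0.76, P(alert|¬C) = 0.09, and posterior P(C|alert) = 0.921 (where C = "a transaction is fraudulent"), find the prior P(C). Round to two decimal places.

P(C) = 0.58

Bayes' rule in odds form gives O(C|E) = O(C)·[P(E|C)/P(E|¬C)], hence O(C) = O(C|E)/LR.
Posterior odds = 0.921/(1−0.921) = 11.6582. LR = 0.76/0.09 = 8.4444.
Prior odds = 11.6582/8.4444 = 1.3806, so P(C) = 1.3806/(1+1.3806) ≈ 0.58.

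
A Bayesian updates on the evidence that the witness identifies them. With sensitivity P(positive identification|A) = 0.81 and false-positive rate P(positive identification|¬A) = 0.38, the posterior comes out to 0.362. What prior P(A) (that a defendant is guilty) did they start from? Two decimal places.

Bayes' rule in odds form gives O(A|E) = O(A)·[P(E|A)/P(E|¬A)], hence O(A) = O(A|E)/LR.
Posterior odds = 0.362/(1−0.362) = 0.5674. LR = 0.81/0.38 = 2.1316.
Prior odds = 0.5674/2.1316 = 0.2662, so P(A) = 0.2662/(1+0.2662) ≈ 0.21.

P(A) = 0.21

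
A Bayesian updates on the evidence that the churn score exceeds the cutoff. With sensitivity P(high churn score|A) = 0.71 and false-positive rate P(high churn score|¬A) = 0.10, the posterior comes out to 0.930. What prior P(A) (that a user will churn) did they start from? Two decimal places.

P(A) = 0.65

Bayes' rule in odds form gives O(A|E) = O(A)·[P(E|A)/P(E|¬A)], hence O(A) = O(A|E)/LR.
Posterior odds = 0.930/(1−0.930) = 13.2857. LR = 0.71/0.10 = 7.1000.
Prior odds = 13.2857/7.1000 = 1.8712, so P(A) = 1.8712/(1+1.8712) ≈ 0.65.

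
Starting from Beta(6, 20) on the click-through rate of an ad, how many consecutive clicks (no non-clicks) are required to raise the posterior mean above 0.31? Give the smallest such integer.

After k clicks and 0 non-clicks the posterior is Beta(6+k, 20), with mean (6+k)/(6+20+k).
Set (6+k)/(26+k) > 0.31 and solve: k > (0.31·26 − 6)/(1 − 0.31) = 2.986.
The smallest integer exceeding 2.986 is 3, and checking k=3: (9)/(29) = 0.3103 > 0.31.

k = 3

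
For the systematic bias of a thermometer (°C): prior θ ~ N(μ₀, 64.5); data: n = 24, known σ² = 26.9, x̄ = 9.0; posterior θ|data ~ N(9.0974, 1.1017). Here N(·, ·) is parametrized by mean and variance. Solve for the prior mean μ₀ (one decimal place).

The posterior mean is a precision-weighted average: μ_n = (τ₀μ₀ + τ_data·x̄)/(τ₀+τ_data), with τ₀=1/σ₀² and τ_data=n/σ².
Here τ₀ = 1/64.5 = 0.015504 and τ_data = 24/26.9 = 0.892193, so τ_n = 0.907697.
Rearranging for μ₀: μ₀ = (μ_n·τ_n − τ_data·x̄)/τ₀ = (9.0974·0.907697 − 0.892193·9.0) / 0.015504 = 0.227946/0.015504 ≈ 14.7.

μ₀ = 14.7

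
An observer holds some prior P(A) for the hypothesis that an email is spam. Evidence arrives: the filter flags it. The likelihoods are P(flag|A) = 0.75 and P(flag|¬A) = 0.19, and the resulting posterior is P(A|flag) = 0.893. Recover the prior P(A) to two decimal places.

In odds form, posterior odds = prior odds × likelihood ratio, so prior odds = posterior odds ÷ LR.
Posterior odds = 0.893/(1−0.893) = 8.3458. LR = 0.75/0.19 = 3.9474.
Prior odds = 8.3458/3.9474 = 2.1143, so P(A) = 2.1143/(1+2.1143) ≈ 0.68.

P(A) = 0.68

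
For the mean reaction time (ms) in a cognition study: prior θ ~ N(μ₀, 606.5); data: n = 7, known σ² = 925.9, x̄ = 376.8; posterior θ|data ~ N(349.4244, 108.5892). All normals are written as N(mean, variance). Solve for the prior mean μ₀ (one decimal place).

μ₀ = 223.9

With known observation variance, the Normal–Normal posterior has precision τ_n = τ₀ + n/σ² and mean μ_n = (τ₀μ₀ + (n/σ²)x̄)/τ_n.
Here τ₀ = 1/606.5 = 0.001649 and τ_data = 7/925.9 = 0.007560, so τ_n = 0.009209.
Rearranging for μ₀: μ₀ = (μ_n·τ_n − τ_data·x̄)/τ₀ = (349.4244·0.009209 − 0.007560·376.8) / 0.001649 = 0.369241/0.001649 ≈ 223.9.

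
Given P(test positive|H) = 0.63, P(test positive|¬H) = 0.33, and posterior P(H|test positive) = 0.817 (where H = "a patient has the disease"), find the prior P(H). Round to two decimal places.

P(H) = 0.70

In odds form, posterior odds = prior odds × likelihood ratio, so prior odds = posterior odds ÷ LR.
Posterior odds = 0.817/(1−0.817) = 4.4645. LR = 0.63/0.33 = 1.9091.
Prior odds = 4.4645/1.9091 = 2.3385, so P(H) = 2.3385/(1+2.3385) ≈ 0.70.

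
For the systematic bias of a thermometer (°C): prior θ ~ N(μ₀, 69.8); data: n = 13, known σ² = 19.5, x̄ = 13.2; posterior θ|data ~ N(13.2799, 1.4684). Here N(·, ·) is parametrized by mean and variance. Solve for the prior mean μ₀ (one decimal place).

With known observation variance, the Normal–Normal posterior has precision τ_n = τ₀ + n/σ² and mean μ_n = (τ₀μ₀ + (n/σ²)x̄)/τ_n.
Here τ₀ = 1/69.8 = 0.014327 and τ_data = 13/19.5 = 0.666667, so τ_n = 0.680994.
Rearranging for μ₀: μ₀ = (μ_n·τ_n − τ_data·x̄)/τ₀ = (13.2799·0.680994 − 0.666667·13.2) / 0.014327 = 0.243528/0.014327 ≈ 17.0.

μ₀ = 17.0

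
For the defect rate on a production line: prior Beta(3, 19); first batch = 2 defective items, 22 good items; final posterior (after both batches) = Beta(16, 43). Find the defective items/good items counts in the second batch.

11 defective items and 2 good items

Sequential conjugate updates are equivalent to a single update on the pooled data, so total successes = posterior α − prior α and total failures = posterior β − prior β.
Total across both batches: 16−3=13 defective items, 43−19=24 good items.
Subtract the first batch: 13−2=11 defective items and 24−22=2 good items.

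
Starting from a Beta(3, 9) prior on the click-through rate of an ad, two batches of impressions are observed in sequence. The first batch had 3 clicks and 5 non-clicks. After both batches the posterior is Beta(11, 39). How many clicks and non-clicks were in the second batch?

Because Beta–binomial updating is additive in the counts, the combined data contributed (α_post−α_prior, β_post−β_prior) successes and failures.
Total across both batches: 11−3=8 clicks, 39−9=30 non-clicks.
Subtract the first batch: 8−3=5 clicks and 30−5=25 non-clicks.

5 clicks and 25 non-clicks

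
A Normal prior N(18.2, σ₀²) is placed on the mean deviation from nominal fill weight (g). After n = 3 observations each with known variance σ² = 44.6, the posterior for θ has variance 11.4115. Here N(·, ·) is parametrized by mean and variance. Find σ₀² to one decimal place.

σ₀² = 49.1

For the Normal–Normal model with known σ², precisions add: τ_n = τ₀ + n/σ².
So 1/σ₀² = 1/11.4115 − 3/44.6 = 0.087631 − 0.067265 = 0.020366.
Hence σ₀² = 1/0.020366 ≈ 49.1.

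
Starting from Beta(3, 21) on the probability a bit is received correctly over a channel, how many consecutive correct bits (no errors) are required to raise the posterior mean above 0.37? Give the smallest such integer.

k = 10

After k correct bits and 0 errors the posterior is Beta(3+k, 21), with mean (3+k)/(3+21+k).
Set (3+k)/(24+k) > 0.37 and solve: k > (0.37·24 − 3)/(1 − 0.37) = 9.333.
The smallest integer exceeding 9.333 is 10.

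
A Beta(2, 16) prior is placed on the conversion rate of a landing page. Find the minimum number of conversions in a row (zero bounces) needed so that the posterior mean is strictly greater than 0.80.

k = 63

After k conversions and 0 bounces the posterior is Beta(2+k, 16), with mean (2+k)/(2+16+k).
Set (2+k)/(18+k) > 0.80 and solve: k > (0.80·18 − 2)/(1 − 0.80) = 62.000.
The smallest integer exceeding 62.000 is 63.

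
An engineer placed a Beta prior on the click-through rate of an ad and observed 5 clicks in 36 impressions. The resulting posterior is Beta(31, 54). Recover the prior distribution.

Beta(26, 23)

Under Beta–binomial conjugacy the posterior parameters are (a+s, b+f).
Subtract the data counts: 31−5=26, 54−31=23.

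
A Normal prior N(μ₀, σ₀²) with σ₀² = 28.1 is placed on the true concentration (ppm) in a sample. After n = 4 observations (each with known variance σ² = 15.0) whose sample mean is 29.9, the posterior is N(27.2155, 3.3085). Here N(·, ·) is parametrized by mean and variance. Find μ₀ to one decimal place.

With known observation variance, the Normal–Normal posterior has precision τ_n = τ₀ + n/σ² and mean μ_n = (τ₀μ₀ + (n/σ²)x̄)/τ_n.
Here τ₀ = 1/28.1 = 0.035587 and τ_data = 4/15.0 = 0.266667, so τ_n = 0.302254.
Rearranging for μ₀: μ₀ = (μ_n·τ_n − τ_data·x̄)/τ₀ = (27.2155·0.302254 − 0.266667·29.9) / 0.035587 = 0.252650/0.035587 ≈ 7.1.

μ₀ = 7.1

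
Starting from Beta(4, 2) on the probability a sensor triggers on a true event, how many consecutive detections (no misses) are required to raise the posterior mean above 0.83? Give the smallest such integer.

k = 6

After k detections and 0 misses the posterior is Beta(4+k, 2), with mean (4+k)/(4+2+k).
Set (4+k)/(6+k) > 0.83 and solve: k > (0.83·6 − 4)/(1 − 0.83) = 5.765.
The smallest integer exceeding 5.765 is 6, and checking k=6: (10)/(12) = 0.8333 > 0.83.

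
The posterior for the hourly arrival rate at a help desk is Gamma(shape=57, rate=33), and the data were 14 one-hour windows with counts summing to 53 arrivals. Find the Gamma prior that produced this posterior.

Gamma(shape=4, rate=19)

Gamma–Poisson conjugacy: posterior shape = α + Σxᵢ, posterior rate = β + n.
So α = 57 − 53 = 4 and β = 33 − 14 = 19.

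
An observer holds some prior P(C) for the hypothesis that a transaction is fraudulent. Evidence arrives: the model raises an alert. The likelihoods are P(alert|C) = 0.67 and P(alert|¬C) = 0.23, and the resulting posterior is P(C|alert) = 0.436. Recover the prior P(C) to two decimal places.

In odds form, posterior odds = prior odds × likelihood ratio, so prior odds = posterior odds ÷ LR.
Posterior odds = 0.436/(1−0.436) = 0.7730. LR = 0.67/0.23 = 2.9130.
Prior odds = 0.7730/2.9130 = 0.2654, so P(C) = 0.2654/(1+0.2654) ≈ 0.21.

P(C) = 0.21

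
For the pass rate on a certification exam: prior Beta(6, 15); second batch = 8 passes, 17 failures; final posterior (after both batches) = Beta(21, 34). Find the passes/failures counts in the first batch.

Sequential conjugate updates are equivalent to a single update on the pooled data, so total successes = posterior α − prior α and total failures = posterior β − prior β.
Total across both batches: 21−6=15 passes, 34−15=19 failures.
Subtract the second batch: 15−8=7 passes and 19−17=2 failures.

7 passes and 2 failures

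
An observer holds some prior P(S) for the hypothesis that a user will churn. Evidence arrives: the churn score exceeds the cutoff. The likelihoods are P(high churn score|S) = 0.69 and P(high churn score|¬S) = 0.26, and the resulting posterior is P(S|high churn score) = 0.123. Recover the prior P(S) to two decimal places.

In odds form, posterior odds = prior odds × likelihood ratio, so prior odds = posterior odds ÷ LR.
Posterior odds = 0.123/(1−0.123) = 0.1403. LR = 0.69/0.26 = 2.6538.
Prior odds = 0.1403/2.6538 = 0.0529, so P(S) = 0.0529/(1+0.0529) ≈ 0.05.

P(S) = 0.05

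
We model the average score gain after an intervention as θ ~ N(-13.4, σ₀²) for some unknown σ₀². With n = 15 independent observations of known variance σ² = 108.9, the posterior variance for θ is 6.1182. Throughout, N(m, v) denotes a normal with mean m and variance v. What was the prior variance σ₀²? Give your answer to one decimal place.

σ₀² = 38.9

Posterior precision equals prior precision plus data precision: 1/σ_n² = 1/σ₀² + n/σ².
So 1/σ₀² = 1/6.1182 − 15/108.9 = 0.163447 − 0.137741 = 0.025706.
Hence σ₀² = 1/0.025706 ≈ 38.9.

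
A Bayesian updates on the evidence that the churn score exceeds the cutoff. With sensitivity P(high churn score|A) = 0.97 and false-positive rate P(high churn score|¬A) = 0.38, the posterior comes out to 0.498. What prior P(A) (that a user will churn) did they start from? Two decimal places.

Bayes' rule in odds form gives O(A|E) = O(A)·[P(E|A)/P(E|¬A)], hence O(A) = O(A|E)/LR.
Posterior odds = 0.498/(1−0.498) = 0.9920. LR = 0.97/0.38 = 2.5526.
Prior odds = 0.9920/2.5526 = 0.3886, so P(A) = 0.3886/(1+0.3886) ≈ 0.28.

P(A) = 0.28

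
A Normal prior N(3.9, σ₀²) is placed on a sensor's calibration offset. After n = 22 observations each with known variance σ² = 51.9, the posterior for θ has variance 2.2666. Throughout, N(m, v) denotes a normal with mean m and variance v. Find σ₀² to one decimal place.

σ₀² = 57.8

For the Normal–Normal model with known σ², precisions add: τ_n = τ₀ + n/σ².
So 1/σ₀² = 1/2.2666 − 22/51.9 = 0.441189 − 0.423892 = 0.017297.
Hence σ₀² = 1/0.017297 ≈ 57.8.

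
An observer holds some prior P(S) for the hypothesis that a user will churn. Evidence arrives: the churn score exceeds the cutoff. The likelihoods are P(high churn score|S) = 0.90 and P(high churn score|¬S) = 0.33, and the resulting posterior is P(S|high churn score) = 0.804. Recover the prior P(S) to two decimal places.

P(S) = 0.60

Bayes' rule in odds form gives O(S|E) = O(S)·[P(E|S)/P(E|¬S)], hence O(S) = O(S|E)/LR.
Posterior odds = 0.804/(1−0.804) = 4.1020. LR = 0.90/0.33 = 2.7273.
Prior odds = 4.1020/2.7273 = 1.5041, so P(S) = 1.5041/(1+1.5041) ≈ 0.60.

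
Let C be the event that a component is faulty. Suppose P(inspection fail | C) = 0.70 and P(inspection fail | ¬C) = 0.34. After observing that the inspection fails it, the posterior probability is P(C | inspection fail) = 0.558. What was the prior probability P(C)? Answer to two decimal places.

In odds form, posterior odds = prior odds × likelihood ratio, so prior odds = posterior odds ÷ LR.
Posterior odds = 0.558/(1−0.558) = 1.2624. LR = 0.70/0.34 = 2.0588.
Prior odds = 1.2624/2.0588 = 0.6132, so P(C) = 0.6132/(1+0.6132) ≈ 0.38.

P(C) = 0.38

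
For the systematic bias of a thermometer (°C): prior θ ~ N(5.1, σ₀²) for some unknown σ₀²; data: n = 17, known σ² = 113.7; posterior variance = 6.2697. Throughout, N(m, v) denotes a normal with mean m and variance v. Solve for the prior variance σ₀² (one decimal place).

σ₀² = 100.2

For the Normal–Normal model with known σ², precisions add: τ_n = τ₀ + n/σ².
So 1/σ₀² = 1/6.2697 − 17/113.7 = 0.159497 − 0.149516 = 0.009981.
Hence σ₀² = 1/0.009981 ≈ 100.2.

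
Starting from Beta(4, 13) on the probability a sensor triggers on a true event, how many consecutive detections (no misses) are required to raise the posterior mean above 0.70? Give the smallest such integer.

After k detections and 0 misses the posterior is Beta(4+k, 13), with mean (4+k)/(4+13+k).
Set (4+k)/(17+k) > 0.70 and solve: k > (0.70·17 − 4)/(1 − 0.70) = 26.333.
The smallest integer exceeding 26.333 is 27, and checking k=27: (31)/(44) = 0.7045 > 0.70.

k = 27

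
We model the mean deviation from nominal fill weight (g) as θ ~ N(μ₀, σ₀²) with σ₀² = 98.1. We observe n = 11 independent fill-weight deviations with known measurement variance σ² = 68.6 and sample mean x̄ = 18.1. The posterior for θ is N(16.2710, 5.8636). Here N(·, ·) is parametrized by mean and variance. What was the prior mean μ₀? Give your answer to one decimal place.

The posterior mean is a precision-weighted average: μ_n = (τ₀μ₀ + τ_data·x̄)/(τ₀+τ_data), with τ₀=1/σ₀² and τ_data=n/σ².
Here τ₀ = 1/98.1 = 0.010194 and τ_data = 11/68.6 = 0.160350, so τ_n = 0.170544.
Rearranging for μ₀: μ₀ = (μ_n·τ_n − τ_data·x̄)/τ₀ = (16.2710·0.170544 − 0.160350·18.1) / 0.010194 = -0.127414/0.010194 ≈ -12.5.

μ₀ = -12.5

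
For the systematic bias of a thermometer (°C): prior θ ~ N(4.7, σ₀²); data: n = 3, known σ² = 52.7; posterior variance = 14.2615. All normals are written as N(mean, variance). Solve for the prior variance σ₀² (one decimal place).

σ₀² = 75.8

For the Normal–Normal model with known σ², precisions add: τ_n = τ₀ + n/σ².
So 1/σ₀² = 1/14.2615 − 3/52.7 = 0.070119 − 0.056926 = 0.013193.
Hence σ₀² = 1/0.013193 ≈ 75.8.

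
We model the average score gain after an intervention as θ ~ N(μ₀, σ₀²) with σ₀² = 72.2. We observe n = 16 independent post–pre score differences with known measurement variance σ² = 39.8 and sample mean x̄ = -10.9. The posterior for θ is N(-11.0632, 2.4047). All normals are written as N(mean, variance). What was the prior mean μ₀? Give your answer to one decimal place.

With known observation variance, the Normal–Normal posterior has precision τ_n = τ₀ + n/σ² and mean μ_n = (τ₀μ₀ + (n/σ²)x̄)/τ_n.
Here τ₀ = 1/72.2 = 0.013850 and τ_data = 16/39.8 = 0.402010, so τ_n = 0.415860.
Rearranging for μ₀: μ₀ = (μ_n·τ_n − τ_data·x̄)/τ₀ = (-11.0632·0.415860 − 0.402010·-10.9) / 0.013850 = -0.218833/0.013850 ≈ -15.8.

μ₀ = -15.8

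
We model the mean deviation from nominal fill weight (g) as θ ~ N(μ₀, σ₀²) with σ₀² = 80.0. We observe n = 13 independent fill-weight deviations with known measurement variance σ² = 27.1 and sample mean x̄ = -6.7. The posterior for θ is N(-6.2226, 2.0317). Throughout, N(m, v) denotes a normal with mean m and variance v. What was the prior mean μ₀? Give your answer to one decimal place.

μ₀ = 12.1

The posterior mean is a precision-weighted average: μ_n = (τ₀μ₀ + τ_data·x̄)/(τ₀+τ_data), with τ₀=1/σ₀² and τ_data=n/σ².
Here τ₀ = 1/80.0 = 0.012500 and τ_data = 13/27.1 = 0.479705, so τ_n = 0.492205.
Rearranging for μ₀: μ₀ = (μ_n·τ_n − τ_data·x̄)/τ₀ = (-6.2226·0.492205 − 0.479705·-6.7) / 0.012500 = 0.151229/0.012500 ≈ 12.1.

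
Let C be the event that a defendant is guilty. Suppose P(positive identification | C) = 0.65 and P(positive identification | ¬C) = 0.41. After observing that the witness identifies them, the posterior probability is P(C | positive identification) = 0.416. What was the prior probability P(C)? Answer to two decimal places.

In odds form, posterior odds = prior odds × likelihood ratio, so prior odds = posterior odds ÷ LR.
Posterior odds = 0.416/(1−0.416) = 0.7123. LR = 0.65/0.41 = 1.5854.
Prior odds = 0.7123/1.5854 = 0.4493, so P(C) = 0.4493/(1+0.4493) ≈ 0.31.

P(C) = 0.31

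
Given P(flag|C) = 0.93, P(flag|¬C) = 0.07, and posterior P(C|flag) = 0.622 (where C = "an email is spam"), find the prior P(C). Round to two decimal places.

P(C) = 0.11

Bayes' rule in odds form gives O(C|E) = O(C)·[P(E|C)/P(E|¬C)], hence O(C) = O(C|E)/LR.
Posterior odds = 0.622/(1−0.622) = 1.6455. LR = 0.93/0.07 = 13.2857.
Prior odds = 1.6455/13.2857 = 0.1239, so P(C) = 0.1239/(1+0.1239) ≈ 0.11.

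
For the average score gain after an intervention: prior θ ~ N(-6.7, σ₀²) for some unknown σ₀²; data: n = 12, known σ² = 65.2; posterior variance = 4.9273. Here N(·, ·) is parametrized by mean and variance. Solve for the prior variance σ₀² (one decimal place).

Posterior precision equals prior precision plus data precision: 1/σ_n² = 1/σ₀² + n/σ².
So 1/σ₀² = 1/4.9273 − 12/65.2 = 0.202951 − 0.184049 = 0.018902.
Hence σ₀² = 1/0.018902 ≈ 52.9.

σ₀² = 52.9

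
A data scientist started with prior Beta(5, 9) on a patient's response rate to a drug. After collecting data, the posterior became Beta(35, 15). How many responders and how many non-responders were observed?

30 responders and 6 non-responders

A Beta(a, b) prior with s successes and f failures in binomial data gives a Beta(a+s, b+f) posterior.
So s = 35 − 5 = 30 and f = 15 − 9 = 6.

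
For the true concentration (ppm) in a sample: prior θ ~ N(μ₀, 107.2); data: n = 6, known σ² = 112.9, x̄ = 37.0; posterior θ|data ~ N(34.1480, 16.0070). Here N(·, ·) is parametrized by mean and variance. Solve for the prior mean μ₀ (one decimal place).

With known observation variance, the Normal–Normal posterior has precision τ_n = τ₀ + n/σ² and mean μ_n = (τ₀μ₀ + (n/σ²)x̄)/τ_n.
Here τ₀ = 1/107.2 = 0.009328 and τ_data = 6/112.9 = 0.053144, so τ_n = 0.062472.
Rearranging for μ₀: μ₀ = (μ_n·τ_n − τ_data·x̄)/τ₀ = (34.1480·0.062472 − 0.053144·37.0) / 0.009328 = 0.166966/0.009328 ≈ 17.9.

μ₀ = 17.9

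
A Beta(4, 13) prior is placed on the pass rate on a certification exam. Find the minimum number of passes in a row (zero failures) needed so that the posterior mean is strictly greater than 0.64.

After k passes and 0 failures the posterior is Beta(4+k, 13), with mean (4+k)/(4+13+k).
Set (4+k)/(17+k) > 0.64 and solve: k > (0.64·17 − 4)/(1 − 0.64) = 19.111.
The smallest integer exceeding 19.111 is 20.

k = 20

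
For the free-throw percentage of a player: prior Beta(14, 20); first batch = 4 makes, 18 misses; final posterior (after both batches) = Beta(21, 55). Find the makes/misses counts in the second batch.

3 makes and 17 misses

Because Beta–binomial updating is additive in the counts, the combined data contributed (α_post−α_prior, β_post−β_prior) successes and failures.
Total across both batches: 21−14=7 makes, 55−20=35 misses.
Subtract the first batch: 7−4=3 makes and 35−18=17 misses.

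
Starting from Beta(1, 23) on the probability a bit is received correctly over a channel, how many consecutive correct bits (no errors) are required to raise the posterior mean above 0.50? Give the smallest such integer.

After k correct bits and 0 errors the posterior is Beta(1+k, 23), with mean (1+k)/(1+23+k).
Set (1+k)/(24+k) > 0.50 and solve: k > (0.50·24 − 1)/(1 − 0.50) = 22.000.
The smallest integer exceeding 22.000 is 23.

k = 23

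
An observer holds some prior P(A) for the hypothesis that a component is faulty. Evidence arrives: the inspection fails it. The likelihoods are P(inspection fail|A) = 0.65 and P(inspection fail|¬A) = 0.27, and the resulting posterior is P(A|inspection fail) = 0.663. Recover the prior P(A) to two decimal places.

P(A) = 0.45

Bayes' rule in odds form gives O(A|E) = O(A)·[P(E|A)/P(E|¬A)], hence O(A) = O(A|E)/LR.
Posterior odds = 0.663/(1−0.663) = 1.9674. LR = 0.65/0.27 = 2.4074.
Prior odds = 1.9674/2.4074 = 0.8172, so P(A) = 0.8172/(1+0.8172) ≈ 0.45.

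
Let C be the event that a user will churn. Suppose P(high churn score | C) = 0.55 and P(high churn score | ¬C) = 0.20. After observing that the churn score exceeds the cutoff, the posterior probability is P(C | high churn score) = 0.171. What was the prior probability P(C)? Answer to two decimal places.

Bayes' rule in odds form gives O(C|E) = O(C)·[P(E|C)/P(E|¬C)], hence O(C) = O(C|E)/LR.
Posterior odds = 0.171/(1−0.171) = 0.2063. LR = 0.55/0.20 = 2.7500.
Prior odds = 0.2063/2.7500 = 0.0750, so P(C) = 0.0750/(1+0.0750) ≈ 0.07.

P(C) = 0.07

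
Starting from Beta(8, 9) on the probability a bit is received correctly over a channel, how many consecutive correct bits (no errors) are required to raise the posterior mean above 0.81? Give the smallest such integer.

k = 31

After k correct bits and 0 errors the posterior is Beta(8+k, 9), with mean (8+k)/(8+9+k).
Set (8+k)/(17+k) > 0.81 and solve: k > (0.81·17 − 8)/(1 − 0.81) = 30.368.
The smallest integer exceeding 30.368 is 31.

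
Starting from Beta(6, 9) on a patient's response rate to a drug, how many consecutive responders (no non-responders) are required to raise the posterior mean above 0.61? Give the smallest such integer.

k = 9

After k responders and 0 non-responders the posterior is Beta(6+k, 9), with mean (6+k)/(6+9+k).
Set (6+k)/(15+k) > 0.61 and solve: k > (0.61·15 − 6)/(1 − 0.61) = 8.077.
The smallest integer exceeding 8.077 is 9.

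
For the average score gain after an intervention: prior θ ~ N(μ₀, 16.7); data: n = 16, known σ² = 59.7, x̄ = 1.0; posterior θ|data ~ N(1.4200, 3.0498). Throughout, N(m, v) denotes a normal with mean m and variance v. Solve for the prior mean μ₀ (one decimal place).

μ₀ = 3.3

With known observation variance, the Normal–Normal posterior has precision τ_n = τ₀ + n/σ² and mean μ_n = (τ₀μ₀ + (n/σ²)x̄)/τ_n.
Here τ₀ = 1/16.7 = 0.059880 and τ_data = 16/59.7 = 0.268007, so τ_n = 0.327887.
Rearranging for μ₀: μ₀ = (μ_n·τ_n − τ_data·x̄)/τ₀ = (1.4200·0.327887 − 0.268007·1.0) / 0.059880 = 0.197593/0.059880 ≈ 3.3.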